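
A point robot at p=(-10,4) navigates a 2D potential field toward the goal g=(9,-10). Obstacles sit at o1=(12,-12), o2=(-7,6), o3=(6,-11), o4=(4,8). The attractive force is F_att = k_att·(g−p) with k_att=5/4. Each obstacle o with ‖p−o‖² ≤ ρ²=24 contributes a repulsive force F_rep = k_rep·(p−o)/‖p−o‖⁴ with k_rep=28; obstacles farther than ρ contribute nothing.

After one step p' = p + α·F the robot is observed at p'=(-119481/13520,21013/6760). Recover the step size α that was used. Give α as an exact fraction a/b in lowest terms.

α = 1/20

F_att = 5/4·(g−p) = 5/4·(19,-14) = (23.7500,-17.5000)
o1: d²=740 > ρ²=24 → inactive
o2: d²=13 ≤ ρ²=24; F_rep = 28·(-3,-2)/13² = (-0.4970,-0.3314)
o3: d²=481 > ρ²=24 → inactive
o4: d²=212 > ρ²=24 → inactive
F = F_att + ΣF_rep = (23.2530,-17.8314)
Δp = p'−p = (1.1626,-0.8916); α = Δx/Fx = (15719/13520) / (15719/676) = 1/20
check: Δy/Fy = (-6027/6760) / (-6027/338) = 1/20 ✓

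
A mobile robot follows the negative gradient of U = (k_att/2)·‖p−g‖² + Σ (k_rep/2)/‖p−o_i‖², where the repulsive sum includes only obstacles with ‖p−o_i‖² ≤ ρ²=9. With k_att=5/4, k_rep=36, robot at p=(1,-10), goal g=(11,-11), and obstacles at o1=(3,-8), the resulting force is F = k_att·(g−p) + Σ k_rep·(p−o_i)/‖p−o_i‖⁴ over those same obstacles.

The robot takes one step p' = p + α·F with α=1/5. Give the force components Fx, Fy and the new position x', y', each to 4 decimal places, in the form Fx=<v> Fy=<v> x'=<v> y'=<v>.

F_att = 5/4·(g−p) = 5/4·(10,-1) = (12.5000,-1.2500)
o1: d²=8 ≤ ρ²=9; F_rep = 36·(-2,-2)/8² = (-1.1250,-1.1250)
F = F_att + ΣF_rep = (11.3750,-2.3750)
p' = p + 1/5·F = (3.2750,-10.4750)

Fx=11.3750 Fy=-2.3750 x'=3.2750 y'=-10.4750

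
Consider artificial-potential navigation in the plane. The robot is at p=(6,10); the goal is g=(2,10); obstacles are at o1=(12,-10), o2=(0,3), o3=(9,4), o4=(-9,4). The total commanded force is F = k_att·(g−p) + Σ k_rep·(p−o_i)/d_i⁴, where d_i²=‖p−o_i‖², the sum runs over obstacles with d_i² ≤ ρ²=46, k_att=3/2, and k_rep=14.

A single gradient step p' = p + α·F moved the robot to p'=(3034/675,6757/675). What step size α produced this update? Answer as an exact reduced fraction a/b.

F_att = 3/2·(g−p) = 3/2·(-4,0) = (-6.0000,0.0000)
o1: d²=436 > ρ²=46 → inactive
o2: d²=85 > ρ²=46 → inactive
o3: d²=45 ≤ ρ²=46; F_rep = 14·(-3,6)/45² = (-0.0207,0.0415)
o4: d²=261 > ρ²=46 → inactive
F = F_att + ΣF_rep = (-6.0207,0.0415)
Δp = p'−p = (-1.5052,0.0104); α = Δx/Fx = (-1016/675) / (-4064/675) = 1/4
check: Δy/Fy = (7/675) / (28/675) = 1/4 ✓

α = 1/4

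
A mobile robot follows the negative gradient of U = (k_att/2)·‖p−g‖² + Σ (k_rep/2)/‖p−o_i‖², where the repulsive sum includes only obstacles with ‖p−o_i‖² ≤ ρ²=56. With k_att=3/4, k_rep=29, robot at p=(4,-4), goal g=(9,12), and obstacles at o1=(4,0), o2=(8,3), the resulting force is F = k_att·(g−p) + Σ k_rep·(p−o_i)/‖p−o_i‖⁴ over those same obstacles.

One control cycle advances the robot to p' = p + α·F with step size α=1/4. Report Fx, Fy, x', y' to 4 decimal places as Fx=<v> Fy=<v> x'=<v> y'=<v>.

F_att = 3/4·(g−p) = 3/4·(5,16) = (3.7500,12.0000)
o1: d²=16 ≤ ρ²=56; F_rep = 29·(0,-4)/16² = (0.0000,-0.4531)
o2: d²=65 > ρ²=56 → inactive
F = F_att + ΣF_rep = (3.7500,11.5469)
p' = p + 1/4·F = (4.9375,-1.1133)

Fx=3.7500 Fy=11.5469 x'=4.9375 y'=-1.1133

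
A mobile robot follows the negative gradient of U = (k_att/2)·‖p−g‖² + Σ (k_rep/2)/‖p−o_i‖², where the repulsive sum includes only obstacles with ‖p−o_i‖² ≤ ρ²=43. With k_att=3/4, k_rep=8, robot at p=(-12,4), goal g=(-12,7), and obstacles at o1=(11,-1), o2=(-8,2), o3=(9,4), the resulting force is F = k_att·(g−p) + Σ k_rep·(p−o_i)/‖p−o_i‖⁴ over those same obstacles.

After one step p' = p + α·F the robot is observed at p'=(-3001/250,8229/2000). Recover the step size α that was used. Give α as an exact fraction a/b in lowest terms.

α = 1/20

F_att = 3/4·(g−p) = 3/4·(0,3) = (0.0000,2.2500)
o1: d²=554 > ρ²=43 → inactive
o2: d²=20 ≤ ρ²=43; F_rep = 8·(-4,2)/20² = (-0.0800,0.0400)
o3: d²=441 > ρ²=43 → inactive
F = F_att + ΣF_rep = (-0.0800,2.2900)
Δp = p'−p = (-0.0040,0.1145); α = Δx/Fx = (-1/250) / (-2/25) = 1/20
check: Δy/Fy = (229/2000) / (229/100) = 1/20 ✓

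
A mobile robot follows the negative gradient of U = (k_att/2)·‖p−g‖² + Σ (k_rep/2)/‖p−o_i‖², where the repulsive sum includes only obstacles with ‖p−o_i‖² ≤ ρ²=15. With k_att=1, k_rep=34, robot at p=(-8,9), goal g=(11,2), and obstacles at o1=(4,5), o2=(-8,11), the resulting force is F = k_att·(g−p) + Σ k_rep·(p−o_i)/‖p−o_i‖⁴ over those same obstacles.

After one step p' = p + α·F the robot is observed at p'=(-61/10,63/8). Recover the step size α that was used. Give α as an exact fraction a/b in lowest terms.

F_att = 1·(g−p) = 1·(19,-7) = (19.0000,-7.0000)
o1: d²=160 > ρ²=15 → inactive
o2: d²=4 ≤ ρ²=15; F_rep = 34·(0,-2)/4² = (0.0000,-4.2500)
F = F_att + ΣF_rep = (19.0000,-11.2500)
Δp = p'−p = (1.9000,-1.1250); α = Δx/Fx = (19/10) / (19) = 1/10
check: Δy/Fy = (-9/8) / (-45/4) = 1/10 ✓

α = 1/10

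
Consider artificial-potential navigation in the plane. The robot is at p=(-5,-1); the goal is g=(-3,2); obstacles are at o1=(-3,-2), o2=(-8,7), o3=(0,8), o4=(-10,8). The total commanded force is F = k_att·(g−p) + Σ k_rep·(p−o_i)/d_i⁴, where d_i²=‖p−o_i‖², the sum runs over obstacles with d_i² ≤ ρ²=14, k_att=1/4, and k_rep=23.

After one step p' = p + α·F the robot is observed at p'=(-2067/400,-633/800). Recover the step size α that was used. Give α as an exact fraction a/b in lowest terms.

F_att = 1/4·(g−p) = 1/4·(2,3) = (0.5000,0.7500)
o1: d²=5 ≤ ρ²=14; F_rep = 23·(-2,1)/5² = (-1.8400,0.9200)
o2: d²=73 > ρ²=14 → inactive
o3: d²=106 > ρ²=14 → inactive
o4: d²=106 > ρ²=14 → inactive
F = F_att + ΣF_rep = (-1.3400,1.6700)
Δp = p'−p = (-0.1675,0.2087); α = Δx/Fx = (-67/400) / (-67/50) = 1/8
check: Δy/Fy = (167/800) / (167/100) = 1/8 ✓

α = 1/8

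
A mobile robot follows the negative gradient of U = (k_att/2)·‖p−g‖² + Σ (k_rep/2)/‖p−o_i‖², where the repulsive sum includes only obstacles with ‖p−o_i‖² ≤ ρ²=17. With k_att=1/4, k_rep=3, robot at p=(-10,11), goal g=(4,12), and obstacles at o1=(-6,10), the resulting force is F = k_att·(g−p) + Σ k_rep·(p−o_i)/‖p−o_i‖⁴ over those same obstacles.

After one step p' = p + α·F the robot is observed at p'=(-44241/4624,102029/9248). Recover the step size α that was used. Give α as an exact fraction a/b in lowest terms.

F_att = 1/4·(g−p) = 1/4·(14,1) = (3.5000,0.2500)
o1: d²=17 ≤ ρ²=17; F_rep = 3·(-4,1)/17² = (-0.0415,0.0104)
F = F_att + ΣF_rep = (3.4585,0.2604)
Δp = p'−p = (0.4323,0.0325); α = Δx/Fx = (1999/4624) / (1999/578) = 1/8
check: Δy/Fy = (301/9248) / (301/1156) = 1/8 ✓

α = 1/8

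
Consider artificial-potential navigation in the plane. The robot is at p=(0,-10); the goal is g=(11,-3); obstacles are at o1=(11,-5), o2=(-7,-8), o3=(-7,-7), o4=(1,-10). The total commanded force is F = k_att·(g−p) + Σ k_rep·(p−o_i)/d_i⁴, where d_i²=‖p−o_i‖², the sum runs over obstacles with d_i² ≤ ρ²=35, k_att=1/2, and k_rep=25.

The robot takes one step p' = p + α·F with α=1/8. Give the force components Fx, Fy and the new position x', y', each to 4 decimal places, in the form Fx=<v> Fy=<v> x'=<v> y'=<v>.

Fx=-19.5000 Fy=3.5000 x'=-2.4375 y'=-9.5625

F_att = 1/2·(g−p) = 1/2·(11,7) = (5.5000,3.5000)
o1: d²=146 > ρ²=35 → inactive
o2: d²=53 > ρ²=35 → inactive
o3: d²=58 > ρ²=35 → inactive
o4: d²=1 ≤ ρ²=35; F_rep = 25·(-1,0)/1² = (-25.0000,0.0000)
F = F_att + ΣF_rep = (-19.5000,3.5000)
p' = p + 1/8·F = (-2.4375,-9.5625)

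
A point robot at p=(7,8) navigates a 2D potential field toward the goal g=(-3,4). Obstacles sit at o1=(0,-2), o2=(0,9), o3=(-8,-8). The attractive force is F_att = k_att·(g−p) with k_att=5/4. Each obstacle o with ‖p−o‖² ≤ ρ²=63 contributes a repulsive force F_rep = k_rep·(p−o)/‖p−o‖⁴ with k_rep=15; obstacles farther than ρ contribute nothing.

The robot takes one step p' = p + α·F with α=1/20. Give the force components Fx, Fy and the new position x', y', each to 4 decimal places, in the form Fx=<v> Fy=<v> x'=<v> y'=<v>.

F_att = 5/4·(g−p) = 5/4·(-10,-4) = (-12.5000,-5.0000)
o1: d²=149 > ρ²=63 → inactive
o2: d²=50 ≤ ρ²=63; F_rep = 15·(7,-1)/50² = (0.0420,-0.0060)
o3: d²=481 > ρ²=63 → inactive
F = F_att + ΣF_rep = (-12.4580,-5.0060)
p' = p + 1/20·F = (6.3771,7.7497)

Fx=-12.4580 Fy=-5.0060 x'=6.3771 y'=7.7497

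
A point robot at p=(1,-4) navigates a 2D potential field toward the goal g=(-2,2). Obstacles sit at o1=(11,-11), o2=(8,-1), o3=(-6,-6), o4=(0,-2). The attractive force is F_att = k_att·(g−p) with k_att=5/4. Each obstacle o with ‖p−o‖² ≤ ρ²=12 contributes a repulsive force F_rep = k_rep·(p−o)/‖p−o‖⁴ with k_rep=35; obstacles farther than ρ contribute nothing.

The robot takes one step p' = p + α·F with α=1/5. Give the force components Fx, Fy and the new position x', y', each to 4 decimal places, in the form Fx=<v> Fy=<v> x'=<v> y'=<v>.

Fx=-2.3500 Fy=4.7000 x'=0.5300 y'=-3.0600

F_att = 5/4·(g−p) = 5/4·(-3,6) = (-3.7500,7.5000)
o1: d²=149 > ρ²=12 → inactive
o2: d²=58 > ρ²=12 → inactive
o3: d²=53 > ρ²=12 → inactive
o4: d²=5 ≤ ρ²=12; F_rep = 35·(1,-2)/5² = (1.4000,-2.8000)
F = F_att + ΣF_rep = (-2.3500,4.7000)
p' = p + 1/5·F = (0.5300,-3.0600)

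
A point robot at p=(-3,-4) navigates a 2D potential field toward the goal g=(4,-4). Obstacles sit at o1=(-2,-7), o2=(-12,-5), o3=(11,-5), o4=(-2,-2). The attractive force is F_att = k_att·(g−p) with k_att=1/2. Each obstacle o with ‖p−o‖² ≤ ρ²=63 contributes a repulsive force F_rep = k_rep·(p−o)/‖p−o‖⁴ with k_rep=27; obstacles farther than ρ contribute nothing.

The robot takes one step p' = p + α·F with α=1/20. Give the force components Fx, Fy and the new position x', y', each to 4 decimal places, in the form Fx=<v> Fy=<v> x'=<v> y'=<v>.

Fx=2.1500 Fy=-1.3500 x'=-2.8925 y'=-4.0675

F_att = 1/2·(g−p) = 1/2·(7,0) = (3.5000,0.0000)
o1: d²=10 ≤ ρ²=63; F_rep = 27·(-1,3)/10² = (-0.2700,0.8100)
o2: d²=82 > ρ²=63 → inactive
o3: d²=197 > ρ²=63 → inactive
o4: d²=5 ≤ ρ²=63; F_rep = 27·(-1,-2)/5² = (-1.0800,-2.1600)
F = F_att + ΣF_rep = (2.1500,-1.3500)
p' = p + 1/20·F = (-2.8925,-4.0675)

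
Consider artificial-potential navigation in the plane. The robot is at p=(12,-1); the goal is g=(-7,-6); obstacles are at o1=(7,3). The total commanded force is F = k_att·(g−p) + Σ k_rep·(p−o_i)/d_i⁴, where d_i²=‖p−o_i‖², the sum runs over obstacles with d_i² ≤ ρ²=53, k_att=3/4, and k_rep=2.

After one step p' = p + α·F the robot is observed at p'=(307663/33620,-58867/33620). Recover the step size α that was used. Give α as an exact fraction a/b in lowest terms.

α = 1/5

F_att = 3/4·(g−p) = 3/4·(-19,-5) = (-14.2500,-3.7500)
o1: d²=41 ≤ ρ²=53; F_rep = 2·(5,-4)/41² = (0.0059,-0.0048)
F = F_att + ΣF_rep = (-14.2441,-3.7548)
Δp = p'−p = (-2.8488,-0.7510); α = Δx/Fx = (-95777/33620) / (-95777/6724) = 1/5
check: Δy/Fy = (-25247/33620) / (-25247/6724) = 1/5 ✓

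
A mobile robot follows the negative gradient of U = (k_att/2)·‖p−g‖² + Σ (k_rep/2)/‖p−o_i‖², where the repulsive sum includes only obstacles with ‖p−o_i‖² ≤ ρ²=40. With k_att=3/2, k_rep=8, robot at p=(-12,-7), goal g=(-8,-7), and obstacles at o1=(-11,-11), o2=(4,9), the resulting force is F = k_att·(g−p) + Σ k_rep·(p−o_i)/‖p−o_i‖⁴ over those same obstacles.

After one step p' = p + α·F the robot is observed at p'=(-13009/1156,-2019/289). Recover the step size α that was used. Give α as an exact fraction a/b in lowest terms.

α = 1/8

F_att = 3/2·(g−p) = 3/2·(4,0) = (6.0000,0.0000)
o1: d²=17 ≤ ρ²=40; F_rep = 8·(-1,4)/17² = (-0.0277,0.1107)
o2: d²=512 > ρ²=40 → inactive
F = F_att + ΣF_rep = (5.9723,0.1107)
Δp = p'−p = (0.7465,0.0138); α = Δx/Fx = (863/1156) / (1726/289) = 1/8
check: Δy/Fy = (4/289) / (32/289) = 1/8 ✓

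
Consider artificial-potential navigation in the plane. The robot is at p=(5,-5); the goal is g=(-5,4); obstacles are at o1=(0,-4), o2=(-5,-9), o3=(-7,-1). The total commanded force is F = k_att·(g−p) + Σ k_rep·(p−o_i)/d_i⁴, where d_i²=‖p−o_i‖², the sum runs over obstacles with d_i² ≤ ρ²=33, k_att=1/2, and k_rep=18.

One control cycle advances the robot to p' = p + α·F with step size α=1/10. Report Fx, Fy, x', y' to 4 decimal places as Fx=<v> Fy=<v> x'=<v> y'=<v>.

F_att = 1/2·(g−p) = 1/2·(-10,9) = (-5.0000,4.5000)
o1: d²=26 ≤ ρ²=33; F_rep = 18·(5,-1)/26² = (0.1331,-0.0266)
o2: d²=116 > ρ²=33 → inactive
o3: d²=160 > ρ²=33 → inactive
F = F_att + ΣF_rep = (-4.8669,4.4734)
p' = p + 1/10·F = (4.5133,-4.5527)

Fx=-4.8669 Fy=4.4734 x'=4.5133 y'=-4.5527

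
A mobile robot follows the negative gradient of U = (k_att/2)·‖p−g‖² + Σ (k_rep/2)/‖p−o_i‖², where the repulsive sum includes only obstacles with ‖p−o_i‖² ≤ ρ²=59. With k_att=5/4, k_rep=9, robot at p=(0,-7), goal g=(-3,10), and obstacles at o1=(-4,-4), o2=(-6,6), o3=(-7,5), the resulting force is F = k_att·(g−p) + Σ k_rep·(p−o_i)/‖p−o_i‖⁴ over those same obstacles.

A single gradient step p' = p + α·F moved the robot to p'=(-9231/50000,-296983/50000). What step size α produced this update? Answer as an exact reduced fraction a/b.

F_att = 5/4·(g−p) = 5/4·(-3,17) = (-3.7500,21.2500)
o1: d²=25 ≤ ρ²=59; F_rep = 9·(4,-3)/25² = (0.0576,-0.0432)
o2: d²=205 > ρ²=59 → inactive
o3: d²=193 > ρ²=59 → inactive
F = F_att + ΣF_rep = (-3.6924,21.2068)
Δp = p'−p = (-0.1846,1.0603); α = Δx/Fx = (-9231/50000) / (-9231/2500) = 1/20
check: Δy/Fy = (53017/50000) / (53017/2500) = 1/20 ✓

α = 1/20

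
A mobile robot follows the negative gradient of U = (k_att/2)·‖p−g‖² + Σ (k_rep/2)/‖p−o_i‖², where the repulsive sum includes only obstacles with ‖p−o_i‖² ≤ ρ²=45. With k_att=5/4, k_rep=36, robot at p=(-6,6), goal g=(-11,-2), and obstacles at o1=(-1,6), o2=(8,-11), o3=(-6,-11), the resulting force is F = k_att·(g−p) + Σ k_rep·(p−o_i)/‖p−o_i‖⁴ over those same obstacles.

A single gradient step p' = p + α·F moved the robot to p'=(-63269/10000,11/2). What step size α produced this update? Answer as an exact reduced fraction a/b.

α = 1/20

F_att = 5/4·(g−p) = 5/4·(-5,-8) = (-6.2500,-10.0000)
o1: d²=25 ≤ ρ²=45; F_rep = 36·(-5,0)/25² = (-0.2880,0.0000)
o2: d²=485 > ρ²=45 → inactive
o3: d²=289 > ρ²=45 → inactive
F = F_att + ΣF_rep = (-6.5380,-10.0000)
Δp = p'−p = (-0.3269,-0.5000); α = Δx/Fx = (-3269/10000) / (-3269/500) = 1/20
check: Δy/Fy = (-1/2) / (-10) = 1/20 ✓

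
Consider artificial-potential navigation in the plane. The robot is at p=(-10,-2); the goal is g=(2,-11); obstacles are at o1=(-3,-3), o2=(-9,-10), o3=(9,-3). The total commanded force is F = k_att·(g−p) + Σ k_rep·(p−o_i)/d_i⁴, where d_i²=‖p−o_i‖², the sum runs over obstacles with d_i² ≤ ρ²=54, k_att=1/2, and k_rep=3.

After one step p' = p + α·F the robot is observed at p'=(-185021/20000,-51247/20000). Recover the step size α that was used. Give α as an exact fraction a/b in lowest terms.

α = 1/8

F_att = 1/2·(g−p) = 1/2·(12,-9) = (6.0000,-4.5000)
o1: d²=50 ≤ ρ²=54; F_rep = 3·(-7,1)/50² = (-0.0084,0.0012)
o2: d²=65 > ρ²=54 → inactive
o3: d²=362 > ρ²=54 → inactive
F = F_att + ΣF_rep = (5.9916,-4.4988)
Δp = p'−p = (0.7490,-0.5624); α = Δx/Fx = (14979/20000) / (14979/2500) = 1/8
check: Δy/Fy = (-11247/20000) / (-11247/2500) = 1/8 ✓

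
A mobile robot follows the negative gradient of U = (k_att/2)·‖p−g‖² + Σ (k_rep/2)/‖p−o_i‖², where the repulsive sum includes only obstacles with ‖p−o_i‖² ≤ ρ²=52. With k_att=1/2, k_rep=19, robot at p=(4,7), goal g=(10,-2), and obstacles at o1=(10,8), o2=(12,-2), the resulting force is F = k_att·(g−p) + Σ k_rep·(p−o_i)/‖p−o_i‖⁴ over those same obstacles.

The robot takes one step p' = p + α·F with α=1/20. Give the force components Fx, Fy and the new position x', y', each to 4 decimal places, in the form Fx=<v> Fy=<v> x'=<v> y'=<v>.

F_att = 1/2·(g−p) = 1/2·(6,-9) = (3.0000,-4.5000)
o1: d²=37 ≤ ρ²=52; F_rep = 19·(-6,-1)/37² = (-0.0833,-0.0139)
o2: d²=145 > ρ²=52 → inactive
F = F_att + ΣF_rep = (2.9167,-4.5139)
p' = p + 1/20·F = (4.1458,6.7743)

Fx=2.9167 Fy=-4.5139 x'=4.1458 y'=6.7743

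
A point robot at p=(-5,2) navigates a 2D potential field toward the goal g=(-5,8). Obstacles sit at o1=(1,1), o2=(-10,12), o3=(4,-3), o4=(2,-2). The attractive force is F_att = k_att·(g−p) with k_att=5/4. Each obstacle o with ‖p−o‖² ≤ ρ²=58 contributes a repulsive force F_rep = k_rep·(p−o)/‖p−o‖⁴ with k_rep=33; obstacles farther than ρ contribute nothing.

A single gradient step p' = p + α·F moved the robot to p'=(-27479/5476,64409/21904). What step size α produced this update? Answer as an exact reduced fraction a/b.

F_att = 5/4·(g−p) = 5/4·(0,6) = (0.0000,7.5000)
o1: d²=37 ≤ ρ²=58; F_rep = 33·(-6,1)/37² = (-0.1446,0.0241)
o2: d²=125 > ρ²=58 → inactive
o3: d²=106 > ρ²=58 → inactive
o4: d²=65 > ρ²=58 → inactive
F = F_att + ΣF_rep = (-0.1446,7.5241)
Δp = p'−p = (-0.0181,0.9405); α = Δx/Fx = (-99/5476) / (-198/1369) = 1/8
check: Δy/Fy = (20601/21904) / (20601/2738) = 1/8 ✓

α = 1/8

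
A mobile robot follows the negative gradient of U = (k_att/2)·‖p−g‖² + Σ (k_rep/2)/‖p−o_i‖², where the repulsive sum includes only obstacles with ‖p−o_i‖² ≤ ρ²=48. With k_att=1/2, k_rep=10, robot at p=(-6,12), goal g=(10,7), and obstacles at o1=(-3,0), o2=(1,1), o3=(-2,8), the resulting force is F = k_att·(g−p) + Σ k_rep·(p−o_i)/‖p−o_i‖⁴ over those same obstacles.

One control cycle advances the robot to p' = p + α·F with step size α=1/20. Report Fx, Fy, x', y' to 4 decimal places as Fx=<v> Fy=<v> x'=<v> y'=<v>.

F_att = 1/2·(g−p) = 1/2·(16,-5) = (8.0000,-2.5000)
o1: d²=153 > ρ²=48 → inactive
o2: d²=170 > ρ²=48 → inactive
o3: d²=32 ≤ ρ²=48; F_rep = 10·(-4,4)/32² = (-0.0391,0.0391)
F = F_att + ΣF_rep = (7.9609,-2.4609)
p' = p + 1/20·F = (-5.6020,11.8770)

Fx=7.9609 Fy=-2.4609 x'=-5.6020 y'=11.8770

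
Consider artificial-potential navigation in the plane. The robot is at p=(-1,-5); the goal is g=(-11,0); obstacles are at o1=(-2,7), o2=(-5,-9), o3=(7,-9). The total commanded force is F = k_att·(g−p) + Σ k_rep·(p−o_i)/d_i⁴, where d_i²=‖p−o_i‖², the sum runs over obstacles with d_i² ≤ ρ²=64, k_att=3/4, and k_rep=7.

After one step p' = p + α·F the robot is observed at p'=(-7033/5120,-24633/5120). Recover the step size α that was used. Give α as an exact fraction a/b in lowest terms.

α = 1/20

F_att = 3/4·(g−p) = 3/4·(-10,5) = (-7.5000,3.7500)
o1: d²=145 > ρ²=64 → inactive
o2: d²=32 ≤ ρ²=64; F_rep = 7·(4,4)/32² = (0.0273,0.0273)
o3: d²=80 > ρ²=64 → inactive
F = F_att + ΣF_rep = (-7.4727,3.7773)
Δp = p'−p = (-0.3736,0.1889); α = Δx/Fx = (-1913/5120) / (-1913/256) = 1/20
check: Δy/Fy = (967/5120) / (967/256) = 1/20 ✓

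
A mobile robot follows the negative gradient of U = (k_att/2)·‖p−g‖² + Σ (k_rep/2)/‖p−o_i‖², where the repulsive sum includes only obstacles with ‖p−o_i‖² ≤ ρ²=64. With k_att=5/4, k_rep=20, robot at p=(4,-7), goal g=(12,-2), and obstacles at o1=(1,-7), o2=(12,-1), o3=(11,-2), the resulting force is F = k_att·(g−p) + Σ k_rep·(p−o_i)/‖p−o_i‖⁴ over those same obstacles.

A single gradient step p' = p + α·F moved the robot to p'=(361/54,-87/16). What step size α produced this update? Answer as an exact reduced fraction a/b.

α = 1/4

F_att = 5/4·(g−p) = 5/4·(8,5) = (10.0000,6.2500)
o1: d²=9 ≤ ρ²=64; F_rep = 20·(3,0)/9² = (0.7407,0.0000)
o2: d²=100 > ρ²=64 → inactive
o3: d²=74 > ρ²=64 → inactive
F = F_att + ΣF_rep = (10.7407,6.2500)
Δp = p'−p = (2.6852,1.5625); α = Δx/Fx = (145/54) / (290/27) = 1/4
check: Δy/Fy = (25/16) / (25/4) = 1/4 ✓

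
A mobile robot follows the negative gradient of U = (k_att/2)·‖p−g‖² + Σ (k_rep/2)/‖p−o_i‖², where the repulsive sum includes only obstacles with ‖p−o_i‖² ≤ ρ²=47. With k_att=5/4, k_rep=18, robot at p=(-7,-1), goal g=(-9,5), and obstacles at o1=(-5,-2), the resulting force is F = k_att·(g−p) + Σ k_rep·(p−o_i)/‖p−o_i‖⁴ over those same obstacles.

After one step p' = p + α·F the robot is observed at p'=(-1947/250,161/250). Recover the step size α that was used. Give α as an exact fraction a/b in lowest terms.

F_att = 5/4·(g−p) = 5/4·(-2,6) = (-2.5000,7.5000)
o1: d²=5 ≤ ρ²=47; F_rep = 18·(-2,1)/5² = (-1.4400,0.7200)
F = F_att + ΣF_rep = (-3.9400,8.2200)
Δp = p'−p = (-0.7880,1.6440); α = Δx/Fx = (-197/250) / (-197/50) = 1/5
check: Δy/Fy = (411/250) / (411/50) = 1/5 ✓

α = 1/5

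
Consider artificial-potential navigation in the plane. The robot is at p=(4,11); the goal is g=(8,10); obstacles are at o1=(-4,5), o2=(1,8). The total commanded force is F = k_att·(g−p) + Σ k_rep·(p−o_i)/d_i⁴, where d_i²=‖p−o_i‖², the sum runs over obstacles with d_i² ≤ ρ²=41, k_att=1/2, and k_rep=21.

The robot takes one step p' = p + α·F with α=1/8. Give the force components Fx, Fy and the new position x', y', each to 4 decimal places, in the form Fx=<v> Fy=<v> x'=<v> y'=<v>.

F_att = 1/2·(g−p) = 1/2·(4,-1) = (2.0000,-0.5000)
o1: d²=100 > ρ²=41 → inactive
o2: d²=18 ≤ ρ²=41; F_rep = 21·(3,3)/18² = (0.1944,0.1944)
F = F_att + ΣF_rep = (2.1944,-0.3056)
p' = p + 1/8·F = (4.2743,10.9618)

Fx=2.1944 Fy=-0.3056 x'=4.2743 y'=10.9618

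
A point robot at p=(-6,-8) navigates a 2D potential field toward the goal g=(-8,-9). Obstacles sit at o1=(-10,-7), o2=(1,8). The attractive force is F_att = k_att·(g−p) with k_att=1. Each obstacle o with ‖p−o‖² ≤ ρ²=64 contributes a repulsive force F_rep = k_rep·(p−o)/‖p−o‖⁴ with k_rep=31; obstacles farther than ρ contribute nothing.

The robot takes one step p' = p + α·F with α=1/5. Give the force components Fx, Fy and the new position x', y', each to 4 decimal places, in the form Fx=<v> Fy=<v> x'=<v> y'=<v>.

F_att = 1·(g−p) = 1·(-2,-1) = (-2.0000,-1.0000)
o1: d²=17 ≤ ρ²=64; F_rep = 31·(4,-1)/17² = (0.4291,-0.1073)
o2: d²=305 > ρ²=64 → inactive
F = F_att + ΣF_rep = (-1.5709,-1.1073)
p' = p + 1/5·F = (-6.3142,-8.2215)

Fx=-1.5709 Fy=-1.1073 x'=-6.3142 y'=-8.2215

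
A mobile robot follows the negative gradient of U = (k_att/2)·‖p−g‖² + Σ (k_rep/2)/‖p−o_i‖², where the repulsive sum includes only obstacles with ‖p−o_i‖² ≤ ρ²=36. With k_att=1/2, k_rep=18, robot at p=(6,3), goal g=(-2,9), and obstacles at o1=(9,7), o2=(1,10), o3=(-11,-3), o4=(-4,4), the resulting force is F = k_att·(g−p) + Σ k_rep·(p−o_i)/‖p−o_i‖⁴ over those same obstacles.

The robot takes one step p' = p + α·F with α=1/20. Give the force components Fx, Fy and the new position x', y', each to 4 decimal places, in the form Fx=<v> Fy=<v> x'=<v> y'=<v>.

Fx=-4.0864 Fy=2.8848 x'=5.7957 y'=3.1442

F_att = 1/2·(g−p) = 1/2·(-8,6) = (-4.0000,3.0000)
o1: d²=25 ≤ ρ²=36; F_rep = 18·(-3,-4)/25² = (-0.0864,-0.1152)
o2: d²=74 > ρ²=36 → inactive
o3: d²=325 > ρ²=36 → inactive
o4: d²=101 > ρ²=36 → inactive
F = F_att + ΣF_rep = (-4.0864,2.8848)
p' = p + 1/20·F = (5.7957,3.1442)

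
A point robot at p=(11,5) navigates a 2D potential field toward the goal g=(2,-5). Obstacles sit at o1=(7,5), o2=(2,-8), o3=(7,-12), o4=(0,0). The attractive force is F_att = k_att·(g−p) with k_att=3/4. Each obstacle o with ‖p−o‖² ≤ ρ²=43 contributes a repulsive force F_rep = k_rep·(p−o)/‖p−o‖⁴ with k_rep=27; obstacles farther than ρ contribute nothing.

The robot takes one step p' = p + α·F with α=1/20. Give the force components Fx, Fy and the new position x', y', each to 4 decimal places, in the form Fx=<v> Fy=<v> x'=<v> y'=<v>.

F_att = 3/4·(g−p) = 3/4·(-9,-10) = (-6.7500,-7.5000)
o1: d²=16 ≤ ρ²=43; F_rep = 27·(4,0)/16² = (0.4219,0.0000)
o2: d²=250 > ρ²=43 → inactive
o3: d²=305 > ρ²=43 → inactive
o4: d²=146 > ρ²=43 → inactive
F = F_att + ΣF_rep = (-6.3281,-7.5000)
p' = p + 1/20·F = (10.6836,4.6250)

Fx=-6.3281 Fy=-7.5000 x'=10.6836 y'=4.6250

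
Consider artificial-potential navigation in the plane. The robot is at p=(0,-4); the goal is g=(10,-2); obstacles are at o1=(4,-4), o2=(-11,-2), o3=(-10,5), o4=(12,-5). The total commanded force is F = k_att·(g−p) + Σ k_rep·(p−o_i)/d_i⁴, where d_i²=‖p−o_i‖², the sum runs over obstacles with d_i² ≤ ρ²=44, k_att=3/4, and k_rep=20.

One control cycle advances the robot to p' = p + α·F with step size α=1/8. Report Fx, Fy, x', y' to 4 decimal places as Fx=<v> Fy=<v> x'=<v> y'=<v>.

F_att = 3/4·(g−p) = 3/4·(10,2) = (7.5000,1.5000)
o1: d²=16 ≤ ρ²=44; F_rep = 20·(-4,0)/16² = (-0.3125,0.0000)
o2: d²=125 > ρ²=44 → inactive
o3: d²=181 > ρ²=44 → inactive
o4: d²=145 > ρ²=44 → inactive
F = F_att + ΣF_rep = (7.1875,1.5000)
p' = p + 1/8·F = (0.8984,-3.8125)

Fx=7.1875 Fy=1.5000 x'=0.8984 y'=-3.8125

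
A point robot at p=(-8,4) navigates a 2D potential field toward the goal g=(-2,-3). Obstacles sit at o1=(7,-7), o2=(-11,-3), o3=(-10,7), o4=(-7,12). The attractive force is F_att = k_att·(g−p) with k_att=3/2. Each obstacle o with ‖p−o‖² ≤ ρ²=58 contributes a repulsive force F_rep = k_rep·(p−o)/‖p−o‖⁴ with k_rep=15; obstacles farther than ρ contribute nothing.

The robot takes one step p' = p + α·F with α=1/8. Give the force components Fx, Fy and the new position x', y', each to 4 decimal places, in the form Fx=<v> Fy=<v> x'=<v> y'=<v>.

Fx=9.1909 Fy=-10.7351 x'=-6.8511 y'=2.6581

F_att = 3/2·(g−p) = 3/2·(6,-7) = (9.0000,-10.5000)
o1: d²=346 > ρ²=58 → inactive
o2: d²=58 ≤ ρ²=58; F_rep = 15·(3,7)/58² = (0.0134,0.0312)
o3: d²=13 ≤ ρ²=58; F_rep = 15·(2,-3)/13² = (0.1775,-0.2663)
o4: d²=65 > ρ²=58 → inactive
F = F_att + ΣF_rep = (9.1909,-10.7351)
p' = p + 1/8·F = (-6.8511,2.6581)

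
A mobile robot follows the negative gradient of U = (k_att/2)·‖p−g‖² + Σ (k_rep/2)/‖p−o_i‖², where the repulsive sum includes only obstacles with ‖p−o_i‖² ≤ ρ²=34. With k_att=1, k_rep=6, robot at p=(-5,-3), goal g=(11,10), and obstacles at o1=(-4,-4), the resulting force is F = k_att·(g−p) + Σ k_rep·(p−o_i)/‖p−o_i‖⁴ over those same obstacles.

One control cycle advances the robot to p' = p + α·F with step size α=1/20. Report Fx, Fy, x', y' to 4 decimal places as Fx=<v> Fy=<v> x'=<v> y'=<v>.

Fx=14.5000 Fy=14.5000 x'=-4.2750 y'=-2.2750

F_att = 1·(g−p) = 1·(16,13) = (16.0000,13.0000)
o1: d²=2 ≤ ρ²=34; F_rep = 6·(-1,1)/2² = (-1.5000,1.5000)
F = F_att + ΣF_rep = (14.5000,14.5000)
p' = p + 1/20·F = (-4.2750,-2.2750)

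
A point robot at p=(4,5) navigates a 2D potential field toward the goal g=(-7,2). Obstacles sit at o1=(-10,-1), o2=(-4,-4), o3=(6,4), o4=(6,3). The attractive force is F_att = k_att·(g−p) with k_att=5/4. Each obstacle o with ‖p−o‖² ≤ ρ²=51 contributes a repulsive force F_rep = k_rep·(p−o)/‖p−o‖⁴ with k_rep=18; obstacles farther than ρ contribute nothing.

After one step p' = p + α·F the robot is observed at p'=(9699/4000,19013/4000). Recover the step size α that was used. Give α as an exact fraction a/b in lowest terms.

α = 1/10

F_att = 5/4·(g−p) = 5/4·(-11,-3) = (-13.7500,-3.7500)
o1: d²=232 > ρ²=51 → inactive
o2: d²=145 > ρ²=51 → inactive
o3: d²=5 ≤ ρ²=51; F_rep = 18·(-2,1)/5² = (-1.4400,0.7200)
o4: d²=8 ≤ ρ²=51; F_rep = 18·(-2,2)/8² = (-0.5625,0.5625)
F = F_att + ΣF_rep = (-15.7525,-2.4675)
Δp = p'−p = (-1.5753,-0.2467); α = Δx/Fx = (-6301/4000) / (-6301/400) = 1/10
check: Δy/Fy = (-987/4000) / (-987/400) = 1/10 ✓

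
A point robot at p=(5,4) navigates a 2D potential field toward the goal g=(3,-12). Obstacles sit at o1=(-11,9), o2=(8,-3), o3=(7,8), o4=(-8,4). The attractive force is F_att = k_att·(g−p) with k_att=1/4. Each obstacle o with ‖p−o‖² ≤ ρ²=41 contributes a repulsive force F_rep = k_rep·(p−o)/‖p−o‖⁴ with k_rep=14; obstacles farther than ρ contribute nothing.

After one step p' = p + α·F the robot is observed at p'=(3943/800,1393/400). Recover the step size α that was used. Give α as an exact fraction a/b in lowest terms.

F_att = 1/4·(g−p) = 1/4·(-2,-16) = (-0.5000,-4.0000)
o1: d²=281 > ρ²=41 → inactive
o2: d²=58 > ρ²=41 → inactive
o3: d²=20 ≤ ρ²=41; F_rep = 14·(-2,-4)/20² = (-0.0700,-0.1400)
o4: d²=169 > ρ²=41 → inactive
F = F_att + ΣF_rep = (-0.5700,-4.1400)
Δp = p'−p = (-0.0712,-0.5175); α = Δx/Fx = (-57/800) / (-57/100) = 1/8
check: Δy/Fy = (-207/400) / (-207/50) = 1/8 ✓

α = 1/8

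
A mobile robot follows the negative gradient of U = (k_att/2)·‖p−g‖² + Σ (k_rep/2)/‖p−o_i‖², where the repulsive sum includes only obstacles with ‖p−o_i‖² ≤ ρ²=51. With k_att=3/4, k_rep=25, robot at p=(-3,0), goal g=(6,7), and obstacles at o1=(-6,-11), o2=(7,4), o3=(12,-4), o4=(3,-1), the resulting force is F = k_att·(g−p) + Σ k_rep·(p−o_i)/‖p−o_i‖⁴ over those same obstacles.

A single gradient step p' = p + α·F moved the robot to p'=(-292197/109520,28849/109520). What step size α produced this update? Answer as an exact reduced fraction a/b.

α = 1/20

F_att = 3/4·(g−p) = 3/4·(9,7) = (6.7500,5.2500)
o1: d²=130 > ρ²=51 → inactive
o2: d²=116 > ρ²=51 → inactive
o3: d²=241 > ρ²=51 → inactive
o4: d²=37 ≤ ρ²=51; F_rep = 25·(-6,1)/37² = (-0.1096,0.0183)
F = F_att + ΣF_rep = (6.6404,5.2683)
Δp = p'−p = (0.3320,0.2634); α = Δx/Fx = (36363/109520) / (36363/5476) = 1/20
check: Δy/Fy = (28849/109520) / (28849/5476) = 1/20 ✓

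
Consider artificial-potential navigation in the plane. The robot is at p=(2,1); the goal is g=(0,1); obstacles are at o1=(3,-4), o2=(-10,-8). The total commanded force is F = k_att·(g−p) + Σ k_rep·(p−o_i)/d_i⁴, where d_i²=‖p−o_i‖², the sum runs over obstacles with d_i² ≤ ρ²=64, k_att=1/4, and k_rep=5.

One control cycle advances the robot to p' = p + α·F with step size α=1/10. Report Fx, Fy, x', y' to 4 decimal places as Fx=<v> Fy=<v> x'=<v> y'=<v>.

F_att = 1/4·(g−p) = 1/4·(-2,0) = (-0.5000,0.0000)
o1: d²=26 ≤ ρ²=64; F_rep = 5·(-1,5)/26² = (-0.0074,0.0370)
o2: d²=225 > ρ²=64 → inactive
F = F_att + ΣF_rep = (-0.5074,0.0370)
p' = p + 1/10·F = (1.9493,1.0037)

Fx=-0.5074 Fy=0.0370 x'=1.9493 y'=1.0037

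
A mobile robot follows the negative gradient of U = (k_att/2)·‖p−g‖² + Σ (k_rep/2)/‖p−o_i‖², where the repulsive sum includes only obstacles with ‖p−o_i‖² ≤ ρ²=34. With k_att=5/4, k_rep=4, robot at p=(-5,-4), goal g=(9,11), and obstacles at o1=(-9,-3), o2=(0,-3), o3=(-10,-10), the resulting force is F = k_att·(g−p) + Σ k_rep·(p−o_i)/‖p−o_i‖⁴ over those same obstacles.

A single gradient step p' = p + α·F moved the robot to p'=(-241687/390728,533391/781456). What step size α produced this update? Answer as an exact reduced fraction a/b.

α = 1/4

F_att = 5/4·(g−p) = 5/4·(14,15) = (17.5000,18.7500)
o1: d²=17 ≤ ρ²=34; F_rep = 4·(4,-1)/17² = (0.0554,-0.0138)
o2: d²=26 ≤ ρ²=34; F_rep = 4·(-5,-1)/26² = (-0.0296,-0.0059)
o3: d²=61 > ρ²=34 → inactive
F = F_att + ΣF_rep = (17.5258,18.7302)
Δp = p'−p = (4.3814,4.6826); α = Δx/Fx = (1711953/390728) / (1711953/97682) = 1/4
check: Δy/Fy = (3659215/781456) / (3659215/195364) = 1/4 ✓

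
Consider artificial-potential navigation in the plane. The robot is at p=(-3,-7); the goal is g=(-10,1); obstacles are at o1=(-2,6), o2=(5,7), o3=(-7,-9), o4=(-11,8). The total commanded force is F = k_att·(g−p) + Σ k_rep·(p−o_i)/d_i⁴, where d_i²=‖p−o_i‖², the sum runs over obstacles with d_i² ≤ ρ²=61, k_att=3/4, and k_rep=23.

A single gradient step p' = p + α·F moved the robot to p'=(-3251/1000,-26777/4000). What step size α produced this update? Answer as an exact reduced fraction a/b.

α = 1/20

F_att = 3/4·(g−p) = 3/4·(-7,8) = (-5.2500,6.0000)
o1: d²=170 > ρ²=61 → inactive
o2: d²=260 > ρ²=61 → inactive
o3: d²=20 ≤ ρ²=61; F_rep = 23·(4,2)/20² = (0.2300,0.1150)
o4: d²=289 > ρ²=61 → inactive
F = F_att + ΣF_rep = (-5.0200,6.1150)
Δp = p'−p = (-0.2510,0.3058); α = Δx/Fx = (-251/1000) / (-251/50) = 1/20
check: Δy/Fy = (1223/4000) / (1223/200) = 1/20 ✓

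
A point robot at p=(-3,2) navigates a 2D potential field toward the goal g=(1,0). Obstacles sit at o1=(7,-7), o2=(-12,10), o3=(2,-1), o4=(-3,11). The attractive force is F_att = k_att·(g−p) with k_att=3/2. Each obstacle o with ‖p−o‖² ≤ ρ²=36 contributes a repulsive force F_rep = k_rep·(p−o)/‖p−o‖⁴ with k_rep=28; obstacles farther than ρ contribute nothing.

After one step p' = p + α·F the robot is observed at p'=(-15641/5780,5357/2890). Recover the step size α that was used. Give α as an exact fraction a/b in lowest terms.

F_att = 3/2·(g−p) = 3/2·(4,-2) = (6.0000,-3.0000)
o1: d²=181 > ρ²=36 → inactive
o2: d²=145 > ρ²=36 → inactive
o3: d²=34 ≤ ρ²=36; F_rep = 28·(-5,3)/34² = (-0.1211,0.0727)
o4: d²=81 > ρ²=36 → inactive
F = F_att + ΣF_rep = (5.8789,-2.9273)
Δp = p'−p = (0.2939,-0.1464); α = Δx/Fx = (1699/5780) / (1699/289) = 1/20
check: Δy/Fy = (-423/2890) / (-846/289) = 1/20 ✓

α = 1/20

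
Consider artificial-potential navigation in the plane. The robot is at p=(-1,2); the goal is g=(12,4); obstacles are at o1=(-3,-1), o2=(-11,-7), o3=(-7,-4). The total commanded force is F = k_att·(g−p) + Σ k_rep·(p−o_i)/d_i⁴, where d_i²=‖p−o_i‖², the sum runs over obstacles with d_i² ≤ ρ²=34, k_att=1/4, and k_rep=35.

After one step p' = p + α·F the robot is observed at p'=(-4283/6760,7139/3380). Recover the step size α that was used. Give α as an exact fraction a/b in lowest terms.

α = 1/10

F_att = 1/4·(g−p) = 1/4·(13,2) = (3.2500,0.5000)
o1: d²=13 ≤ ρ²=34; F_rep = 35·(2,3)/13² = (0.4142,0.6213)
o2: d²=181 > ρ²=34 → inactive
o3: d²=72 > ρ²=34 → inactive
F = F_att + ΣF_rep = (3.6642,1.1213)
Δp = p'−p = (0.3664,0.1121); α = Δx/Fx = (2477/6760) / (2477/676) = 1/10
check: Δy/Fy = (379/3380) / (379/338) = 1/10 ✓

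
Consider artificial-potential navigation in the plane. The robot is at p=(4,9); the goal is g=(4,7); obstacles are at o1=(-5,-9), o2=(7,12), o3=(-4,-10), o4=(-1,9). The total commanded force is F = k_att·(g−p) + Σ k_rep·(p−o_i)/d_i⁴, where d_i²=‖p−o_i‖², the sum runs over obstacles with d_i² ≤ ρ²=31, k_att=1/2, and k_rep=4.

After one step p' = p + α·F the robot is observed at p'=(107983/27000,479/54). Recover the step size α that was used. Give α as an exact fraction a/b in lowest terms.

α = 1/8

F_att = 1/2·(g−p) = 1/2·(0,-2) = (0.0000,-1.0000)
o1: d²=405 > ρ²=31 → inactive
o2: d²=18 ≤ ρ²=31; F_rep = 4·(-3,-3)/18² = (-0.0370,-0.0370)
o3: d²=425 > ρ²=31 → inactive
o4: d²=25 ≤ ρ²=31; F_rep = 4·(5,0)/25² = (0.0320,0.0000)
F = F_att + ΣF_rep = (-0.0050,-1.0370)
Δp = p'−p = (-0.0006,-0.1296); α = Δx/Fx = (-17/27000) / (-17/3375) = 1/8
check: Δy/Fy = (-7/54) / (-28/27) = 1/8 ✓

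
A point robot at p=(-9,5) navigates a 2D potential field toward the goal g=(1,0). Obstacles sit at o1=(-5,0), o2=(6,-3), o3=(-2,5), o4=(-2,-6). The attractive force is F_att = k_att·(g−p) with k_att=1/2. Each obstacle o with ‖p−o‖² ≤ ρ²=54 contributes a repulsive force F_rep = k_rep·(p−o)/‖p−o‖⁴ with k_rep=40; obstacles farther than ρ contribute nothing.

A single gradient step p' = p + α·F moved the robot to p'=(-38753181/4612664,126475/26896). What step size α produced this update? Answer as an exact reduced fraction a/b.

α = 1/8

F_att = 1/2·(g−p) = 1/2·(10,-5) = (5.0000,-2.5000)
o1: d²=41 ≤ ρ²=54; F_rep = 40·(-4,5)/41² = (-0.0952,0.1190)
o2: d²=289 > ρ²=54 → inactive
o3: d²=49 ≤ ρ²=54; F_rep = 40·(-7,0)/49² = (-0.1166,0.0000)
o4: d²=170 > ρ²=54 → inactive
F = F_att + ΣF_rep = (4.7882,-2.3810)
Δp = p'−p = (0.5985,-0.2976); α = Δx/Fx = (2760795/4612664) / (2760795/576583) = 1/8
check: Δy/Fy = (-8005/26896) / (-8005/3362) = 1/8 ✓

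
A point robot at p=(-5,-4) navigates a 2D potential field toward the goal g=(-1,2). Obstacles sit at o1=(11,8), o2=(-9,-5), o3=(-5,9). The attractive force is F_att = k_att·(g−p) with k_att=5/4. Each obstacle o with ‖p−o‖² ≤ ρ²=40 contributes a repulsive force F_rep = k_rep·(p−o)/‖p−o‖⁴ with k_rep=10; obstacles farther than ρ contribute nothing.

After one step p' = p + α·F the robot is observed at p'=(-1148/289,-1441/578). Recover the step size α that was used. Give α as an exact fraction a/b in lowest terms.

α = 1/5

F_att = 5/4·(g−p) = 5/4·(4,6) = (5.0000,7.5000)
o1: d²=400 > ρ²=40 → inactive
o2: d²=17 ≤ ρ²=40; F_rep = 10·(4,1)/17² = (0.1384,0.0346)
o3: d²=169 > ρ²=40 → inactive
F = F_att + ΣF_rep = (5.1384,7.5346)
Δp = p'−p = (1.0277,1.5069); α = Δx/Fx = (297/289) / (1485/289) = 1/5
check: Δy/Fy = (871/578) / (4355/578) = 1/5 ✓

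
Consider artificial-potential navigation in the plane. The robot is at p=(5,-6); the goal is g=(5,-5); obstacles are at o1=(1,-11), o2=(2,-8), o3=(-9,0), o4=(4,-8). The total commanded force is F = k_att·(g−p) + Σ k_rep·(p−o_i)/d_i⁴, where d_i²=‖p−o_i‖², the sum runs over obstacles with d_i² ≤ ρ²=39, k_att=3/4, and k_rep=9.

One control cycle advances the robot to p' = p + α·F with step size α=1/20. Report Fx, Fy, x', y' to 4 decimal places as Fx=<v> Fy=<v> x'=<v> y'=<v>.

F_att = 3/4·(g−p) = 3/4·(0,1) = (0.0000,0.7500)
o1: d²=41 > ρ²=39 → inactive
o2: d²=13 ≤ ρ²=39; F_rep = 9·(3,2)/13² = (0.1598,0.1065)
o3: d²=232 > ρ²=39 → inactive
o4: d²=5 ≤ ρ²=39; F_rep = 9·(1,2)/5² = (0.3600,0.7200)
F = F_att + ΣF_rep = (0.5198,1.5765)
p' = p + 1/20·F = (5.0260,-5.9212)

Fx=0.5198 Fy=1.5765 x'=5.0260 y'=-5.9212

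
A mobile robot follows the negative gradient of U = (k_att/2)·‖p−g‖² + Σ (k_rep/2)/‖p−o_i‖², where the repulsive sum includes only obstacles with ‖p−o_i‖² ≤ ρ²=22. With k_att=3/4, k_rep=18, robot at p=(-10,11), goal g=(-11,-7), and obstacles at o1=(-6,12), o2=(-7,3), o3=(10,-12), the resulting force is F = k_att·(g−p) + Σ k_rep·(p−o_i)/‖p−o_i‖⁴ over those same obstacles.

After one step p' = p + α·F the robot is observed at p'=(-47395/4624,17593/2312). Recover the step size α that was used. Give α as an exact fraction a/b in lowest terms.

F_att = 3/4·(g−p) = 3/4·(-1,-18) = (-0.7500,-13.5000)
o1: d²=17 ≤ ρ²=22; F_rep = 18·(-4,-1)/17² = (-0.2491,-0.0623)
o2: d²=73 > ρ²=22 → inactive
o3: d²=929 > ρ²=22 → inactive
F = F_att + ΣF_rep = (-0.9991,-13.5623)
Δp = p'−p = (-0.2498,-3.3906); α = Δx/Fx = (-1155/4624) / (-1155/1156) = 1/4
check: Δy/Fy = (-7839/2312) / (-7839/578) = 1/4 ✓

α = 1/4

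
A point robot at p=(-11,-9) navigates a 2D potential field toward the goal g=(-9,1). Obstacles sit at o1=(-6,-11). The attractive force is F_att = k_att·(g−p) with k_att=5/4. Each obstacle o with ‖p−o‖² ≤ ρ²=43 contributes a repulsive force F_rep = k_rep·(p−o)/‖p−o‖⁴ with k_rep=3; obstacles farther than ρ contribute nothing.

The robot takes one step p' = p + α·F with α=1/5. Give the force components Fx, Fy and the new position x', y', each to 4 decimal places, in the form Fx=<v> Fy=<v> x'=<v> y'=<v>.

Fx=2.4822 Fy=12.5071 x'=-10.5036 y'=-6.4986

F_att = 5/4·(g−p) = 5/4·(2,10) = (2.5000,12.5000)
o1: d²=29 ≤ ρ²=43; F_rep = 3·(-5,2)/29² = (-0.0178,0.0071)
F = F_att + ΣF_rep = (2.4822,12.5071)
p' = p + 1/5·F = (-10.5036,-6.4986)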